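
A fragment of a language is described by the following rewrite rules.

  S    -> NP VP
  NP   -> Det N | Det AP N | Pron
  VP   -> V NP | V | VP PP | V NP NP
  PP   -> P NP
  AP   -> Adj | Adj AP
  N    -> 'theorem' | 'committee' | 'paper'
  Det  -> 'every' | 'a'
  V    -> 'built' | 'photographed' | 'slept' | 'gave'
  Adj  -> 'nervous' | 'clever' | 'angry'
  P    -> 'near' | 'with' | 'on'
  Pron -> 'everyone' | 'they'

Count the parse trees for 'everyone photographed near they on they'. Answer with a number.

1

[S [NP [Pron everyone]] [VP [VP [VP [V photographed]] [PP [P near] [NP [Pron they]]]] [PP [P on] [NP [Pron they]]]]]
No rule offers an alternative attachment or grouping for any span, so this is the only derivation.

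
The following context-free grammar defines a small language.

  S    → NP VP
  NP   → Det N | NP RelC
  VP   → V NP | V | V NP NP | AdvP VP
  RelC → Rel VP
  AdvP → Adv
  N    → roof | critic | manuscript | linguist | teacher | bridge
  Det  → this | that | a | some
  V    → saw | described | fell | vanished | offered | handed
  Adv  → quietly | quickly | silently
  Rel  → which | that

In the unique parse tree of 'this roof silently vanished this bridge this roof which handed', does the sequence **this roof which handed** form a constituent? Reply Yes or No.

[S [NP [Det this] [N roof]] [VP [AdvP [Adv silently]] [VP [V vanished] [NP [Det this] [N bridge]] [NP [NP [Det this] [N roof]] [RelC [Rel which] [VP [V handed]]]]]]]
The words 'this roof which handed' are exhaustively dominated by a single NP node (built by NP → NP RelC), so they form a constituent.

Yes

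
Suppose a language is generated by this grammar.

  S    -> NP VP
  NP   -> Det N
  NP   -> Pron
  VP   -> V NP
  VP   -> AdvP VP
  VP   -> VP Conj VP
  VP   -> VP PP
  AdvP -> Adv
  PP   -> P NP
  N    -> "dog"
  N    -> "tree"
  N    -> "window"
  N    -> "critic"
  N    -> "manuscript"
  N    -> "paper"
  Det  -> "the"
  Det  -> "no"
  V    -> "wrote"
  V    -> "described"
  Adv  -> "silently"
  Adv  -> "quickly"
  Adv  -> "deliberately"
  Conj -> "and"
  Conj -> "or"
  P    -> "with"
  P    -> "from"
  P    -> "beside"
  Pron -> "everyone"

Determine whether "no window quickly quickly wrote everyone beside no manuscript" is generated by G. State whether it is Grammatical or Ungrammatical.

Grammatical

S
  NP
    Det: no
    N: window
  VP
    AdvP
      Adv: quickly
    VP
      AdvP
        Adv: quickly
      VP
        VP
          V: wrote
          NP
            Pron: everyone
        PP
          P: beside
          NP
            Det: no
            N: manuscript
Each bracket corresponds to one application of a listed rule, so the string is derivable from S.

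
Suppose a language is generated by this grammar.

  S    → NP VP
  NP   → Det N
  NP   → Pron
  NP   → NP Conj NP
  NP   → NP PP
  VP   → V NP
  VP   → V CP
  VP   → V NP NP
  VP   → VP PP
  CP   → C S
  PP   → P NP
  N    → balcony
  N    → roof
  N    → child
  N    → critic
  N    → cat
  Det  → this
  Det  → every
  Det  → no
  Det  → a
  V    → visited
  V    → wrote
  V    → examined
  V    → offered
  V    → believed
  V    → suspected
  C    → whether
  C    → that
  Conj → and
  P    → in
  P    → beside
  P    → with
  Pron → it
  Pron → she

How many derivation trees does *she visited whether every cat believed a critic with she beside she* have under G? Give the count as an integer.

9

Two of the 9 distinct bracketings:
[S [NP [Pron she]] [VP [V visited] [CP [C whether] [S [NP [Det every] [N cat]] [VP [V believed] [NP [NP [Det a] [N critic]] [PP [P with] [NP [NP [Pron she]] [PP [P beside] [NP [Pron she]]]]]]]]]]]
[S [NP [Pron she]] [VP [V visited] [CP [C whether] [S [NP [Det every] [N cat]] [VP [V believed] [NP [NP [NP [Det a] [N critic]] [PP [P with] [NP [Pron she]]]] [PP [P beside] [NP [Pron she]]]]]]]]]
The trees differ in how a recursive rule is bracketed over the same span.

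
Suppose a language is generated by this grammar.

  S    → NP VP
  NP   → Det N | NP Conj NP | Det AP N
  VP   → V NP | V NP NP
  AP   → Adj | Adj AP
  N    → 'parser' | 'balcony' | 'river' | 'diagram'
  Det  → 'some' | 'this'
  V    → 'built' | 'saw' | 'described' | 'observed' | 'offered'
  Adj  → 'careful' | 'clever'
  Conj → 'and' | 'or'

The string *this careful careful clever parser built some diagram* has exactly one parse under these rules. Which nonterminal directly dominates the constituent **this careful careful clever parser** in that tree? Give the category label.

S

S
  NP
    Det: this
    AP
      Adj: careful
      AP
        Adj: careful
        AP
          Adj: clever
    N: parser
  VP
    V: built
    NP
      Det: some
      N: diagram
The span 'this careful careful clever parser' is the NP node built by NP → Det AP N.
Its mother is the S built by S → NP VP.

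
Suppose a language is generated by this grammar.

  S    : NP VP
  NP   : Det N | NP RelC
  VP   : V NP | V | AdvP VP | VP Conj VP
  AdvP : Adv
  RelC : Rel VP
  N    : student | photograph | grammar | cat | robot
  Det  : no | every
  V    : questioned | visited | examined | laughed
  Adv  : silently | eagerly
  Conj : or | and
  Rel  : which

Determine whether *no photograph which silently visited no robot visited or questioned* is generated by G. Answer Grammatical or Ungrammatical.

Grammatical

S
  NP
    NP
      Det: no
      N: photograph
    RelC
      Rel: which
      VP
        AdvP
          Adv: silently
        VP
          V: visited
          NP
            Det: no
            N: robot
  VP
    VP
      V: visited
    Conj: or
    VP
      V: questioned
Every word is introduced by a lexical rule and the phrasal rules combine the resulting categories into a single S.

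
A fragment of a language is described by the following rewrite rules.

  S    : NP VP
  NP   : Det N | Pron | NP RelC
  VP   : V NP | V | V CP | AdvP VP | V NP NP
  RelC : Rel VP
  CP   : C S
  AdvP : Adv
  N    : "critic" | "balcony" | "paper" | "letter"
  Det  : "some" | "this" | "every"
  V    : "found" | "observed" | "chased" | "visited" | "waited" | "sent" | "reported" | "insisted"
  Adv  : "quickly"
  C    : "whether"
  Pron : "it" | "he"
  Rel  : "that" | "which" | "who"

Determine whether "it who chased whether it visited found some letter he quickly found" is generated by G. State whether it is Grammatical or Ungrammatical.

For S → NP VP, every NP-prefix leaves a non-VP remainder: after 'it' the remainder is not a VP; after 'it who chased' the remainder is not a VP; after 'it who chased whether it visited' the remainder is not a VP.

Ungrammatical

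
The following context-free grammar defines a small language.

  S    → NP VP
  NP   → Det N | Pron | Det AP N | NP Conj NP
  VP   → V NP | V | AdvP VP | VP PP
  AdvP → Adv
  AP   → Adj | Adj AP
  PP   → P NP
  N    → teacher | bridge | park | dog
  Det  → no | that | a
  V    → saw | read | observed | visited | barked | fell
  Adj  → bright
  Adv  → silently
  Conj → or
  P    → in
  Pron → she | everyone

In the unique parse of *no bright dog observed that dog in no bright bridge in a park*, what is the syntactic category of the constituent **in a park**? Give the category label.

S
  NP
    Det: no
    AP
      Adj: bright
    N: dog
  VP
    VP
      VP
        V: observed
        NP
          Det: that
          N: dog
      PP
        P: in
        NP
          Det: no
          AP
            Adj: bright
          N: bridge
    PP
      P: in
      NP
        Det: a
        N: park
The span 'in a park' is the PP node built by PP → P NP.

PP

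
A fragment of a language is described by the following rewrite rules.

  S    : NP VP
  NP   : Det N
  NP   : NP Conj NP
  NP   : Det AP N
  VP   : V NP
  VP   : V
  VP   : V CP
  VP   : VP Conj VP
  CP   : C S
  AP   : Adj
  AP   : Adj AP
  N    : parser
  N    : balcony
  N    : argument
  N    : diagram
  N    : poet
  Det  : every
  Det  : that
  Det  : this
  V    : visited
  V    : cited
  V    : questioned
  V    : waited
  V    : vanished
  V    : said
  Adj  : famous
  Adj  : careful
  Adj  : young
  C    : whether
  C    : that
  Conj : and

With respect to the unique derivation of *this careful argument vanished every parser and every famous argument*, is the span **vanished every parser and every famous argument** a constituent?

Yes

[S [NP [Det this] [AP [Adj careful]] [N argument]] [VP [V vanished] [NP [NP [Det every] [N parser]] [Conj and] [NP [Det every] [AP [Adj famous]] [N argument]]]]]
The words 'vanished every parser and every famous argument' are exhaustively dominated by a single VP node (built by VP → V NP), so they form a constituent.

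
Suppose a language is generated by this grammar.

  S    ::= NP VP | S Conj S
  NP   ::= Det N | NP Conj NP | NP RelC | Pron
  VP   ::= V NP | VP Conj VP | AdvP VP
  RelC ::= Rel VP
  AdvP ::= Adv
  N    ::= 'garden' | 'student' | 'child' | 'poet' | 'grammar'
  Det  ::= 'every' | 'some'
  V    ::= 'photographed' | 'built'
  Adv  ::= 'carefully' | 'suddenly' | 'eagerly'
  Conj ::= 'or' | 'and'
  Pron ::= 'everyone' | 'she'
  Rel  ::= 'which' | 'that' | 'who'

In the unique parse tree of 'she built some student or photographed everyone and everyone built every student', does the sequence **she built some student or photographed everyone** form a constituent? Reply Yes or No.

Yes

[S [S [NP [Pron she]] [VP [VP [V built] [NP [Det some] [N student]]] [Conj or] [VP [V photographed] [NP [Pron everyone]]]]] [Conj and] [S [NP [Pron everyone]] [VP [V built] [NP [Det every] [N student]]]]]
The words 'she built some student or photographed everyone' are exhaustively dominated by a single S node (built by S → NP VP), so they form a constituent.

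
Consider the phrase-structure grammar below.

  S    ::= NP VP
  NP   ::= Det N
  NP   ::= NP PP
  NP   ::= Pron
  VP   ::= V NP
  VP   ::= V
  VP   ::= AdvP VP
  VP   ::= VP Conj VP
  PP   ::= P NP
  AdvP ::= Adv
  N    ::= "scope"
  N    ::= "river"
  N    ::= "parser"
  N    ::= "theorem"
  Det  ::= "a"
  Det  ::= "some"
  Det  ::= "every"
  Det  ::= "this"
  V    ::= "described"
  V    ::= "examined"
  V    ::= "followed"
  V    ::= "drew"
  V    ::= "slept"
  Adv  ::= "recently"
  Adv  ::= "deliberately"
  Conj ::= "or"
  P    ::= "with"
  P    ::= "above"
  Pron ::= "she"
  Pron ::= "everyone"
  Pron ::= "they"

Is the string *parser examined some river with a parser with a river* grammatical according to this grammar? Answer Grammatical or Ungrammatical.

Ungrammatical

For S → NP VP, no prefix of the string parses as an NP.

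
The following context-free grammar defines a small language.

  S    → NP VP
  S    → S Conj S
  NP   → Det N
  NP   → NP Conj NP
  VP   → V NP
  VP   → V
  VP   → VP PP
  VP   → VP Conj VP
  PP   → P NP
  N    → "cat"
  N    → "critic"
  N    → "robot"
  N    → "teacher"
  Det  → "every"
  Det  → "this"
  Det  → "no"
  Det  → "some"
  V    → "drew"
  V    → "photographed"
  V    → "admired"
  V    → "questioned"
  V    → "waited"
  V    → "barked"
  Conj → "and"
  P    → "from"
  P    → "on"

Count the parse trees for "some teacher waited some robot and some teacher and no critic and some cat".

5

Two of the 5 distinct bracketings:
[S [NP [Det some] [N teacher]] [VP [V waited] [NP [NP [Det some] [N robot]] [Conj and] [NP [NP [Det some] [N teacher]] [Conj and] [NP [NP [Det no] [N critic]] [Conj and] [NP [Det some] [N cat]]]]]]]
[S [NP [Det some] [N teacher]] [VP [V waited] [NP [NP [Det some] [N robot]] [Conj and] [NP [NP [NP [Det some] [N teacher]] [Conj and] [NP [Det no] [N critic]]] [Conj and] [NP [Det some] [N cat]]]]]]
The trees differ in how a recursive rule is bracketed over the same span.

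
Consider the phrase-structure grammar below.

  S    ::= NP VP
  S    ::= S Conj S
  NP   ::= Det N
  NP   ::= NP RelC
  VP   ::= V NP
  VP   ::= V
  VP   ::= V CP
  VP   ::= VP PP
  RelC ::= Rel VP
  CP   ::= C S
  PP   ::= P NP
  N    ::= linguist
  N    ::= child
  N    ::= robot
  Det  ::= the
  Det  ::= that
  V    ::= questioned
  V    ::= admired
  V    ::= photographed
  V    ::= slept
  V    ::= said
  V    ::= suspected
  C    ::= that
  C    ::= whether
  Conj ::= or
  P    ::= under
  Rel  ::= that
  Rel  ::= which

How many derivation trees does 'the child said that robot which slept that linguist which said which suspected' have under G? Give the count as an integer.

Two of the 3 distinct bracketings:
[S [NP [Det the] [N child]] [VP [V said] [NP [NP [Det that] [N robot]] [RelC [Rel which] [VP [V slept] [NP [NP [NP [Det that] [N linguist]] [RelC [Rel which] [VP [V said]]]] [RelC [Rel which] [VP [V suspected]]]]]]]]]
[S [NP [Det the] [N child]] [VP [V said] [NP [NP [NP [Det that] [N robot]] [RelC [Rel which] [VP [V slept] [NP [NP [Det that] [N linguist]] [RelC [Rel which] [VP [V said]]]]]]] [RelC [Rel which] [VP [V suspected]]]]]]
The trees differ in how a recursive rule is bracketed over the same span.

3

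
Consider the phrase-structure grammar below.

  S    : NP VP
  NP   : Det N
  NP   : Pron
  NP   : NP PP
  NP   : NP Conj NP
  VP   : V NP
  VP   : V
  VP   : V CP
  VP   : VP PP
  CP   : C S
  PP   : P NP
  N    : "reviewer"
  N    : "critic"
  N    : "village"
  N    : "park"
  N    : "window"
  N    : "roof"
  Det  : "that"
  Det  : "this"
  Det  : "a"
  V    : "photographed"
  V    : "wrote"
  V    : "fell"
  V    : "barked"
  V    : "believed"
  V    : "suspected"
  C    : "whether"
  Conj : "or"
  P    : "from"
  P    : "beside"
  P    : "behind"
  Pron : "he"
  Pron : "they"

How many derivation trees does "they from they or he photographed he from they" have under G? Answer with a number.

Two of the 4 distinct bracketings:
[S [NP [NP [Pron they]] [PP [P from] [NP [NP [Pron they]] [Conj or] [NP [Pron he]]]]] [VP [V photographed] [NP [NP [Pron he]] [PP [P from] [NP [Pron they]]]]]]
[S [NP [NP [Pron they]] [PP [P from] [NP [NP [Pron they]] [Conj or] [NP [Pron he]]]]] [VP [VP [V photographed] [NP [Pron he]]] [PP [P from] [NP [Pron they]]]]]
The difference turns on whether VP → VP PP is used at the relevant span, versus an alternative expansion of VP.

4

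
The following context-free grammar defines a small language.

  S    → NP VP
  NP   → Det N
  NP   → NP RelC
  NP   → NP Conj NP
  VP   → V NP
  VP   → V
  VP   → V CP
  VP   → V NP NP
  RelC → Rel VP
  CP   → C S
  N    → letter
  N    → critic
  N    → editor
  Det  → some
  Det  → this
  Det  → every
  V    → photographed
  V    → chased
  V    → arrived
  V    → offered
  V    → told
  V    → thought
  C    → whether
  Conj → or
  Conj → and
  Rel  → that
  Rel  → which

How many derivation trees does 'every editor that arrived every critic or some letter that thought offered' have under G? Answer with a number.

Two of the 5 distinct bracketings:
[S [NP [NP [Det every] [N editor]] [RelC [Rel that] [VP [V arrived] [NP [NP [NP [Det every] [N critic]] [Conj or] [NP [Det some] [N letter]]] [RelC [Rel that] [VP [V thought]]]]]]] [VP [V offered]]]
[S [NP [NP [Det every] [N editor]] [RelC [Rel that] [VP [V arrived] [NP [NP [Det every] [N critic]] [Conj or] [NP [NP [Det some] [N letter]] [RelC [Rel that] [VP [V thought]]]]]]]] [VP [V offered]]]
The trees differ in how a recursive rule is bracketed over the same span.

5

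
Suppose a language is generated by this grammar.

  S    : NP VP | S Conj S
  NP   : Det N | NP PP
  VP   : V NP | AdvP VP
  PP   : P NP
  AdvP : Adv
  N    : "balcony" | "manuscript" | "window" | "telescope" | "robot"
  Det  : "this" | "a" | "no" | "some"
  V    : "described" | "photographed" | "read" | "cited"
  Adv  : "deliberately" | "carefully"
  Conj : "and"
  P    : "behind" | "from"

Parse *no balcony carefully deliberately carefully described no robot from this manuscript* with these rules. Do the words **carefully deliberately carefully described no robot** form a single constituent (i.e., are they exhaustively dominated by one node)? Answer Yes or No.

No

[S [NP [Det no] [N balcony]] [VP [AdvP [Adv carefully]] [VP [AdvP [Adv deliberately]] [VP [AdvP [Adv carefully]] [VP [V described] [NP [NP [Det no] [N robot]] [PP [P from] [NP [Det this] [N manuscript]]]]]]]]]
The smallest constituent containing 'carefully deliberately carefully described no robot' is the VP spanning 'carefully deliberately carefully described no robot from this manuscript'; no single node in the tree dominates exactly the given words.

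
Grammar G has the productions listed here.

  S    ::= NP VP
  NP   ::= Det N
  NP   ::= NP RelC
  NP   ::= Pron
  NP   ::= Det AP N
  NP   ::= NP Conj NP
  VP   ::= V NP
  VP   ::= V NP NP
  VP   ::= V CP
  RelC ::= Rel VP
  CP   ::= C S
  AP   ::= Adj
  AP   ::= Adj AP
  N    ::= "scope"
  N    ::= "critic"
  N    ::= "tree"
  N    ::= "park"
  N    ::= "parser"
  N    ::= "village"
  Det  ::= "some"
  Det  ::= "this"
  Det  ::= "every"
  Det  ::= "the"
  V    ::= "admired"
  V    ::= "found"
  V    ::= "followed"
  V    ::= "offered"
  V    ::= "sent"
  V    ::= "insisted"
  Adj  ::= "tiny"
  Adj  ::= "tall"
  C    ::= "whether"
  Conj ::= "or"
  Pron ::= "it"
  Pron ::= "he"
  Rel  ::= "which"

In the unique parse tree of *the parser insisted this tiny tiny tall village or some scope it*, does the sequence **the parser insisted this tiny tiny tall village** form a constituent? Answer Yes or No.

[S [NP [Det the] [N parser]] [VP [V insisted] [NP [NP [Det this] [AP [Adj tiny] [AP [Adj tiny] [AP [Adj tall]]]] [N village]] [Conj or] [NP [Det some] [N scope]]] [NP [Pron it]]]]
The smallest constituent containing 'the parser insisted this tiny tiny tall village' is the S spanning 'the parser insisted this tiny tiny tall village or some scope it'; no single node in the tree dominates exactly the given words.

No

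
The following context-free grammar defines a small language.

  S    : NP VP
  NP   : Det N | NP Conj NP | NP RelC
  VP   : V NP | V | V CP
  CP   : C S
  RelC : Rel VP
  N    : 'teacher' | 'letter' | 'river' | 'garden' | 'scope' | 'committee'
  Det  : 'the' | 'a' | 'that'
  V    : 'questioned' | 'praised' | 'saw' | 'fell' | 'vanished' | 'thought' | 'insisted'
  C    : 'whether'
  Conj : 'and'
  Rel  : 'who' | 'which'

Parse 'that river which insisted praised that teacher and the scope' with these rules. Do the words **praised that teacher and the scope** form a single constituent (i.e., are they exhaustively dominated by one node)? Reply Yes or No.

Yes

[S [NP [NP [Det that] [N river]] [RelC [Rel which] [VP [V insisted]]]] [VP [V praised] [NP [NP [Det that] [N teacher]] [Conj and] [NP [Det the] [N scope]]]]]
The words 'praised that teacher and the scope' are exhaustively dominated by a single VP node (built by VP → V NP), so they form a constituent.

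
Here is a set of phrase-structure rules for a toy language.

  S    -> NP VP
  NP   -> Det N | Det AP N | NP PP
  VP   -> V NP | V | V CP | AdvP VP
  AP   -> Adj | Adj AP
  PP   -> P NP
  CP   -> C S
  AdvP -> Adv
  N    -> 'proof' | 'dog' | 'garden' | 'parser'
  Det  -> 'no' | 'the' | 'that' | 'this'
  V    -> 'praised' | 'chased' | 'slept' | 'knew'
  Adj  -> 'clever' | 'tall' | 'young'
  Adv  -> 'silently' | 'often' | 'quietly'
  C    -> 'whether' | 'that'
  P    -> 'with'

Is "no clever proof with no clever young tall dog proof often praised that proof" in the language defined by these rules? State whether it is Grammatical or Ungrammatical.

An N word can never sit immediately before an N word in any string this grammar generates, so the substring 'dog proof' rules out a derivation.

Ungrammatical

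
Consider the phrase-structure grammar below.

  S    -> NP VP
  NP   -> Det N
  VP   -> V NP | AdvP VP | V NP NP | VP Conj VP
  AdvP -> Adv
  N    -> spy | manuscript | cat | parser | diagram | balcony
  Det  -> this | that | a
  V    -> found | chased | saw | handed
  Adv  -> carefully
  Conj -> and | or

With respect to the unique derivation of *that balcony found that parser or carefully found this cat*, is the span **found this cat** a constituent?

[S [NP [Det that] [N balcony]] [VP [VP [V found] [NP [Det that] [N parser]]] [Conj or] [VP [AdvP [Adv carefully]] [VP [V found] [NP [Det this] [N cat]]]]]]
The words 'found this cat' are exhaustively dominated by a single VP node (built by VP → V NP), so they form a constituent.

Yes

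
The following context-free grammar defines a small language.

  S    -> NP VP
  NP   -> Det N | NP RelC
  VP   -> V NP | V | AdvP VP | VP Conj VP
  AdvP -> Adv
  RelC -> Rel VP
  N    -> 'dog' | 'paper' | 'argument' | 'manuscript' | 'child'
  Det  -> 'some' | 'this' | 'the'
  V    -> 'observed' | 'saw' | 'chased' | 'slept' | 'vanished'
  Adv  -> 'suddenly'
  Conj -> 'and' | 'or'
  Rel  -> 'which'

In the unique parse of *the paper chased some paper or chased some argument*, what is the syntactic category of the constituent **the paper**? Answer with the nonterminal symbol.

[S [NP [Det the] [N paper]] [VP [VP [V chased] [NP [Det some] [N paper]]] [Conj or] [VP [V chased] [NP [Det some] [N argument]]]]]
The span 'the paper' is the NP node built by NP → Det N.

NP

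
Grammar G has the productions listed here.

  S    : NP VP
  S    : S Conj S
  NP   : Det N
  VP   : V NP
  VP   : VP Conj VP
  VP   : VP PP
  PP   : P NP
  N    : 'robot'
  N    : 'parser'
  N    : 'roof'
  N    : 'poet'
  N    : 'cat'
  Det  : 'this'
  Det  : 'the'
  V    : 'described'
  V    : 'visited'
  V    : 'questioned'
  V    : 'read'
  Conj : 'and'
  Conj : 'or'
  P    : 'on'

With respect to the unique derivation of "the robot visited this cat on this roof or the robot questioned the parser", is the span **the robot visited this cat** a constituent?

No

[S [S [NP [Det the] [N robot]] [VP [VP [V visited] [NP [Det this] [N cat]]] [PP [P on] [NP [Det this] [N roof]]]]] [Conj or] [S [NP [Det the] [N robot]] [VP [V questioned] [NP [Det the] [N parser]]]]]
The smallest constituent containing 'the robot visited this cat' is the S spanning 'the robot visited this cat on this roof'; no single node in the tree dominates exactly the given words.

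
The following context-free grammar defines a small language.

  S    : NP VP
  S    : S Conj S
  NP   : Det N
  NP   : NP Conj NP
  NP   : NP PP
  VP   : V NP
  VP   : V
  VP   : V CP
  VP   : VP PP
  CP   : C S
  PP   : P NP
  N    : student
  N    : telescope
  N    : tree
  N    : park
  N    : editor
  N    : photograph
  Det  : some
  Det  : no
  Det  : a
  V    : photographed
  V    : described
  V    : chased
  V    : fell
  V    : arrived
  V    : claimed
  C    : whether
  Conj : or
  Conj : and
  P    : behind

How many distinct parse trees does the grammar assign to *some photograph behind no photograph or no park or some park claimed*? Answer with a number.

Two of the 5 distinct bracketings:
[S [NP [NP [NP [Det some] [N photograph]] [PP [P behind] [NP [Det no] [N photograph]]]] [Conj or] [NP [NP [Det no] [N park]] [Conj or] [NP [Det some] [N park]]]] [VP [V claimed]]]
[S [NP [NP [NP [NP [Det some] [N photograph]] [PP [P behind] [NP [Det no] [N photograph]]]] [Conj or] [NP [Det no] [N park]]] [Conj or] [NP [Det some] [N park]]] [VP [V claimed]]]
The trees differ in how a recursive rule is bracketed over the same span.

5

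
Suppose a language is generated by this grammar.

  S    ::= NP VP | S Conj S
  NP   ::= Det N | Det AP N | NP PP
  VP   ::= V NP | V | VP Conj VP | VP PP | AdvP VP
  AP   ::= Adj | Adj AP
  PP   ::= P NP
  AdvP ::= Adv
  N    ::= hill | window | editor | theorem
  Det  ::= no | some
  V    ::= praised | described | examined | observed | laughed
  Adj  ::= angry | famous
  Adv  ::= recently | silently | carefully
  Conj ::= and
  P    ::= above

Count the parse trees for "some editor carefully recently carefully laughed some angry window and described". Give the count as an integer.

4

Two of the 4 distinct bracketings:
[S [NP [Det some] [N editor]] [VP [VP [AdvP [Adv carefully]] [VP [AdvP [Adv recently]] [VP [AdvP [Adv carefully]] [VP [V laughed] [NP [Det some] [AP [Adj angry]] [N window]]]]]] [Conj and] [VP [V described]]]]
[S [NP [Det some] [N editor]] [VP [AdvP [Adv carefully]] [VP [VP [AdvP [Adv recently]] [VP [AdvP [Adv carefully]] [VP [V laughed] [NP [Det some] [AP [Adj angry]] [N window]]]]] [Conj and] [VP [V described]]]]]
The trees differ in how a recursive rule is bracketed over the same span.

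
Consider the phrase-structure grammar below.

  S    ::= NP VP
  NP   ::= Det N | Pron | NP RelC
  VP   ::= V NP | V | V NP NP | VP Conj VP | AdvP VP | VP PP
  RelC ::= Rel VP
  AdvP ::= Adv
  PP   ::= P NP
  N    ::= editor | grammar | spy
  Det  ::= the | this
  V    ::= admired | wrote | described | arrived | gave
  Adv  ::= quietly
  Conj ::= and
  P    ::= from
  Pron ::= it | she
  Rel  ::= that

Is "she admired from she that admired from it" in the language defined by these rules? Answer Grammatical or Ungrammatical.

S
  NP
    Pron: she
  VP
    VP
      V: admired
    PP
      P: from
      NP
        NP
          Pron: she
        RelC
          Rel: that
          VP
            VP
              V: admired
            PP
              P: from
              NP
                Pron: it
The bracketing above is licensed at every node by one of the given productions, with S at the root.

Grammatical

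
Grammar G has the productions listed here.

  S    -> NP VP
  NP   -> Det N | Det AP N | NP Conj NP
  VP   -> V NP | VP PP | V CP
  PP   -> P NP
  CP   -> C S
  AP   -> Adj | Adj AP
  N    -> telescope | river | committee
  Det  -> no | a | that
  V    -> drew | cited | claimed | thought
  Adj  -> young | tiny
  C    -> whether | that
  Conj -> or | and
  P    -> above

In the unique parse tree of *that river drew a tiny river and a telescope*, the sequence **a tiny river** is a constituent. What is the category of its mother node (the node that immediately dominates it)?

NP

[S [NP [Det that] [N river]] [VP [V drew] [NP [NP [Det a] [AP [Adj tiny]] [N river]] [Conj and] [NP [Det a] [N telescope]]]]]
The span 'a tiny river' is the NP node built by NP → Det AP N.
Its mother is the NP built by NP → NP Conj NP.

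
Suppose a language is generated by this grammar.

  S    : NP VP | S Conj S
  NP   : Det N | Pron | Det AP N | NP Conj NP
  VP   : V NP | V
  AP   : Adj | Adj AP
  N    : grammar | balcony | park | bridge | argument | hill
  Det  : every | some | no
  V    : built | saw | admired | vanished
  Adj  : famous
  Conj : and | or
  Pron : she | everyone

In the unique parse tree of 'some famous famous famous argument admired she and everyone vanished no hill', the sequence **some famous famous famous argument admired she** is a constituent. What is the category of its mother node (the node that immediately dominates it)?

[S [S [NP [Det some] [AP [Adj famous] [AP [Adj famous] [AP [Adj famous]]]] [N argument]] [VP [V admired] [NP [Pron she]]]] [Conj and] [S [NP [Pron everyone]] [VP [V vanished] [NP [Det no] [N hill]]]]]
The span 'some famous famous famous argument admired she' is the S node built by S → NP VP.
Its mother is the S built by S → S Conj S.

S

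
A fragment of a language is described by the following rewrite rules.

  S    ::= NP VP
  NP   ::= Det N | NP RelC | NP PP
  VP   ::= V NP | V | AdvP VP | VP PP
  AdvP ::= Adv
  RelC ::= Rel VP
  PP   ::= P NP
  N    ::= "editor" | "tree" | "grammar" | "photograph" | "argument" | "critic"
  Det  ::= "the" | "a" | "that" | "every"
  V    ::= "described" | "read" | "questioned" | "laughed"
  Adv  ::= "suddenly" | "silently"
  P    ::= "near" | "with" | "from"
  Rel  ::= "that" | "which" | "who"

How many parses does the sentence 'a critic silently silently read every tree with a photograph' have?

4

Two of the 4 distinct bracketings:
[S [NP [Det a] [N critic]] [VP [AdvP [Adv silently]] [VP [AdvP [Adv silently]] [VP [V read] [NP [NP [Det every] [N tree]] [PP [P with] [NP [Det a] [N photograph]]]]]]]]
[S [NP [Det a] [N critic]] [VP [AdvP [Adv silently]] [VP [AdvP [Adv silently]] [VP [VP [V read] [NP [Det every] [N tree]]] [PP [P with] [NP [Det a] [N photograph]]]]]]]
The difference turns on whether NP → NP PP is used at the relevant span, versus an alternative expansion of NP.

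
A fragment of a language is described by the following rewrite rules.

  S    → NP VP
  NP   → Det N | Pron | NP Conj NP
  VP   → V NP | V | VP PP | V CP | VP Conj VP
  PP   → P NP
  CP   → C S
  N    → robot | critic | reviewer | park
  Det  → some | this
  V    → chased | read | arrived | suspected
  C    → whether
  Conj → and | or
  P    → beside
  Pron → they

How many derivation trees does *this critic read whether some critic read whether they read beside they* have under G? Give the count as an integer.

Two of the 3 distinct bracketings:
[S [NP [Det this] [N critic]] [VP [VP [V read] [CP [C whether] [S [NP [Det some] [N critic]] [VP [V read] [CP [C whether] [S [NP [Pron they]] [VP [V read]]]]]]]] [PP [P beside] [NP [Pron they]]]]]
[S [NP [Det this] [N critic]] [VP [V read] [CP [C whether] [S [NP [Det some] [N critic]] [VP [VP [V read] [CP [C whether] [S [NP [Pron they]] [VP [V read]]]]] [PP [P beside] [NP [Pron they]]]]]]]]
The trees differ in how a recursive rule is bracketed over the same span.

3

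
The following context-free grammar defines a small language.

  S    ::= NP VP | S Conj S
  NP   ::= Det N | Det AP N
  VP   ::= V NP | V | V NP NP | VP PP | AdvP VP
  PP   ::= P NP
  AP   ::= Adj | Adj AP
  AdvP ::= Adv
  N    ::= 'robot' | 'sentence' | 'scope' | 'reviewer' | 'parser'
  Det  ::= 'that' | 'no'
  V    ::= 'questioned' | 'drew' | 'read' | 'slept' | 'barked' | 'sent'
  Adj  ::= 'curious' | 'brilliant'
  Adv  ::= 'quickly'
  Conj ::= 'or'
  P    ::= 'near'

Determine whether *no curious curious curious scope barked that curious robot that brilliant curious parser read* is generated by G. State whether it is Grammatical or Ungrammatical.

For S → NP VP, the only prefix that parses as NP is 'no curious curious curious scope', but the remainder 'barked that curious robot that brilliant curious parser read' is not a VP under these rules. The alternative S rule S → S Conj S likewise has no satisfying split.

Ungrammatical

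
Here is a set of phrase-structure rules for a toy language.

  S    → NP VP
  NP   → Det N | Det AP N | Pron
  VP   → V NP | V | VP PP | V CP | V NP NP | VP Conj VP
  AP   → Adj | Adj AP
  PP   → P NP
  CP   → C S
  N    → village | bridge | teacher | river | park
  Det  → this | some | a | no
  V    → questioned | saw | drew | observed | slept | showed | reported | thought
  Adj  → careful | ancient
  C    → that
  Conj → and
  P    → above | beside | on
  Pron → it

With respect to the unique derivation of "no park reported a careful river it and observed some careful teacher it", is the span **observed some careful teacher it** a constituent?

[S [NP [Det no] [N park]] [VP [VP [V reported] [NP [Det a] [AP [Adj careful]] [N river]] [NP [Pron it]]] [Conj and] [VP [V observed] [NP [Det some] [AP [Adj careful]] [N teacher]] [NP [Pron it]]]]]
The words 'observed some careful teacher it' are exhaustively dominated by a single VP node (built by VP → V NP NP), so they form a constituent.

Yes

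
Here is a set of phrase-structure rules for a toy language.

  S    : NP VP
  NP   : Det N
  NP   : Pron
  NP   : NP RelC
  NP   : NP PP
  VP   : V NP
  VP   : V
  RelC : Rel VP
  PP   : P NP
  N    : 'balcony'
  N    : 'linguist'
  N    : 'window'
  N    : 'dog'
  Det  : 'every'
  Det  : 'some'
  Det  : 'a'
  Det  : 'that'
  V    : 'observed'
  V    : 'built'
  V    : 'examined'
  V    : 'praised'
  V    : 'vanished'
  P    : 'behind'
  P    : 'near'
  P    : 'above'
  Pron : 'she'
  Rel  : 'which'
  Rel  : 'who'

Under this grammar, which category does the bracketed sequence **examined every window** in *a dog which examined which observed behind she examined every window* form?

VP

S
  NP
    NP
      NP
        NP
          Det: a
          N: dog
        RelC
          Rel: which
          VP
            V: examined
      RelC
        Rel: which
        VP
          V: observed
    PP
      P: behind
      NP
        Pron: she
  VP
    V: examined
    NP
      Det: every
      N: window
The span 'examined every window' is the VP node built by VP → V NP.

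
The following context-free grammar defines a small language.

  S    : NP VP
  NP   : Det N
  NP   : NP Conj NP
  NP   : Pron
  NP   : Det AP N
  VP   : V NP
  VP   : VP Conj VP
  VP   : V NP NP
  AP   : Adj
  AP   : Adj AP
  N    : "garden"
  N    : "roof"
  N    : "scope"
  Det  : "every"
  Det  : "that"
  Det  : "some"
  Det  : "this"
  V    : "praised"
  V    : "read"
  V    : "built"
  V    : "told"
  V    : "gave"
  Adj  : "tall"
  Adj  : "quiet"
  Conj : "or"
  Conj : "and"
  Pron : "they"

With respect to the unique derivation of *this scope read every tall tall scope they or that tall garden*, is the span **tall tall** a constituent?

Yes

[S [NP [Det this] [N scope]] [VP [V read] [NP [Det every] [AP [Adj tall] [AP [Adj tall]]] [N scope]] [NP [NP [Pron they]] [Conj or] [NP [Det that] [AP [Adj tall]] [N garden]]]]]
The words 'tall tall' are exhaustively dominated by a single AP node (built by AP → Adj AP), so they form a constituent.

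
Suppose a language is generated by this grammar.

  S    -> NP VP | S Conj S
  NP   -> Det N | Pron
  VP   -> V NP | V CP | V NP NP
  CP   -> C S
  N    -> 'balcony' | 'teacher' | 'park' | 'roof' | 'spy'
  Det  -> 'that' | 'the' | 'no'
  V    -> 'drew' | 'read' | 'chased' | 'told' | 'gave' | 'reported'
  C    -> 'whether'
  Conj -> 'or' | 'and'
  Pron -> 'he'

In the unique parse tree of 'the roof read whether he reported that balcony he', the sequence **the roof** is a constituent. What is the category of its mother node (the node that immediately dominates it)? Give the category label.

S

[S [NP [Det the] [N roof]] [VP [V read] [CP [C whether] [S [NP [Pron he]] [VP [V reported] [NP [Det that] [N balcony]] [NP [Pron he]]]]]]]
The span 'the roof' is the NP node built by NP → Det N.
Its mother is the S built by S → NP VP.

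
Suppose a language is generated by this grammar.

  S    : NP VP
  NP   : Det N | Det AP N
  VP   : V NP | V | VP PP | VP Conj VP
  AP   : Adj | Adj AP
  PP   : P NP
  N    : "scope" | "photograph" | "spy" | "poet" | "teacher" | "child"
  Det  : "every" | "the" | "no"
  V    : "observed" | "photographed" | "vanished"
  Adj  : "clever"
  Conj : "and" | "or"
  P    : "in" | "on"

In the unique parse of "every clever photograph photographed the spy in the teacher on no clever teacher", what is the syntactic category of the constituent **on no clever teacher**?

S
  NP
    Det: every
    AP
      Adj: clever
    N: photograph
  VP
    VP
      VP
        V: photographed
        NP
          Det: the
          N: spy
      PP
        P: in
        NP
          Det: the
          N: teacher
    PP
      P: on
      NP
        Det: no
        AP
          Adj: clever
        N: teacher
The span 'on no clever teacher' is the PP node built by PP → P NP.

PP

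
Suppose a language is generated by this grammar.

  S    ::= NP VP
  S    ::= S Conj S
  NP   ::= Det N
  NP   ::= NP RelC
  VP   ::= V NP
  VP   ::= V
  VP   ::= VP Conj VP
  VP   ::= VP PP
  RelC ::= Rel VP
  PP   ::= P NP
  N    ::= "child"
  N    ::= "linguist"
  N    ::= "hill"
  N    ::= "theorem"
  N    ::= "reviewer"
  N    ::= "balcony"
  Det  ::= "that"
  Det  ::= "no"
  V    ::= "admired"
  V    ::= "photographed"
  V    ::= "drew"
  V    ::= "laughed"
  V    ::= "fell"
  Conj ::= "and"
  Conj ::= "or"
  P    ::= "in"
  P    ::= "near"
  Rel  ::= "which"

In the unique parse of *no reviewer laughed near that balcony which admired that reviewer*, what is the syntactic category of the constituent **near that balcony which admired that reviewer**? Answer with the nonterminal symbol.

[S [NP [Det no] [N reviewer]] [VP [VP [V laughed]] [PP [P near] [NP [NP [Det that] [N balcony]] [RelC [Rel which] [VP [V admired] [NP [Det that] [N reviewer]]]]]]]]
The span 'near that balcony which admired that reviewer' is the PP node built by PP → P NP.

PP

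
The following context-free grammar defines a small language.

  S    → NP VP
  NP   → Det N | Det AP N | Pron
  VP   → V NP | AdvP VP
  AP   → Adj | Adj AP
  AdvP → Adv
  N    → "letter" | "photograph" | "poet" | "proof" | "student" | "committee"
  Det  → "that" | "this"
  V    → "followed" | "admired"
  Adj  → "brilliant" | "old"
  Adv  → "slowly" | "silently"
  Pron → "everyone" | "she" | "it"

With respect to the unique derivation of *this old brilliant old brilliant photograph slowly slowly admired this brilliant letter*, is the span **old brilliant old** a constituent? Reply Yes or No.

[S [NP [Det this] [AP [Adj old] [AP [Adj brilliant] [AP [Adj old] [AP [Adj brilliant]]]]] [N photograph]] [VP [AdvP [Adv slowly]] [VP [AdvP [Adv slowly]] [VP [V admired] [NP [Det this] [AP [Adj brilliant]] [N letter]]]]]]
The smallest constituent containing 'old brilliant old' is the AP spanning 'old brilliant old brilliant'; no single node in the tree dominates exactly the given words.

No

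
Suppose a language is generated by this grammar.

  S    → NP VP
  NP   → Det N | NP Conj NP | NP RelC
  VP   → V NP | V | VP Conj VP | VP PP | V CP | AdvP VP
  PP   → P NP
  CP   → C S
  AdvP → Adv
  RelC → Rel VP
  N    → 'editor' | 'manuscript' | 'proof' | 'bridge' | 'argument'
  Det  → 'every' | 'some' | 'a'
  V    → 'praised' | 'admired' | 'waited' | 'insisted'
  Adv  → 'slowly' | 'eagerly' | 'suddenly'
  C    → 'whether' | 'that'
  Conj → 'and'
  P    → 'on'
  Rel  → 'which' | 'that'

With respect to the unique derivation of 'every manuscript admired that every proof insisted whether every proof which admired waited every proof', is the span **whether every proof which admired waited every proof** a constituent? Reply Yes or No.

[S [NP [Det every] [N manuscript]] [VP [V admired] [CP [C that] [S [NP [Det every] [N proof]] [VP [V insisted] [CP [C whether] [S [NP [NP [Det every] [N proof]] [RelC [Rel which] [VP [V admired]]]] [VP [V waited] [NP [Det every] [N proof]]]]]]]]]]
The words 'whether every proof which admired waited every proof' are exhaustively dominated by a single CP node (built by CP → C S), so they form a constituent.

Yes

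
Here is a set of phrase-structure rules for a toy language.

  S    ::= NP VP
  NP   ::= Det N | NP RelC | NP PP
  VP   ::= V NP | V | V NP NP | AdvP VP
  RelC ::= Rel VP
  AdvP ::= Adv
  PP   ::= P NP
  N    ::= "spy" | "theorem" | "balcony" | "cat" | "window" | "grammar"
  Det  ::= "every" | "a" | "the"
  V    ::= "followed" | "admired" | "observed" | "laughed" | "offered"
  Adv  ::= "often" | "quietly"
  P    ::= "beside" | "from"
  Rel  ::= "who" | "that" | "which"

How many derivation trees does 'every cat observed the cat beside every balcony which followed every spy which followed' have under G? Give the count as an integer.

7

Two of the 7 distinct bracketings:
[S [NP [Det every] [N cat]] [VP [V observed] [NP [NP [NP [Det the] [N cat]] [PP [P beside] [NP [Det every] [N balcony]]]] [RelC [Rel which] [VP [V followed] [NP [NP [Det every] [N spy]] [RelC [Rel which] [VP [V followed]]]]]]]]]
[S [NP [Det every] [N cat]] [VP [V observed] [NP [NP [NP [NP [Det the] [N cat]] [PP [P beside] [NP [Det every] [N balcony]]]] [RelC [Rel which] [VP [V followed] [NP [Det every] [N spy]]]]] [RelC [Rel which] [VP [V followed]]]]]]
The trees differ in how a recursive rule is bracketed over the same span.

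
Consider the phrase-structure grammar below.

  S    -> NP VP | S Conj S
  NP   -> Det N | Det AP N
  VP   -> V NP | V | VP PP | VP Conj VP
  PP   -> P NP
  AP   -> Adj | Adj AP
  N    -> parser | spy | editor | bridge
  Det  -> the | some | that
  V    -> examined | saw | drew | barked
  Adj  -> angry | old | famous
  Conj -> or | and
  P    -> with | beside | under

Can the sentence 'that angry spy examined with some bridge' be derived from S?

[S [NP [Det that] [AP [Adj angry]] [N spy]] [VP [VP [V examined]] [PP [P with] [NP [Det some] [N bridge]]]]]
Each bracket corresponds to one application of a listed rule, so the string is derivable from S.

Grammatical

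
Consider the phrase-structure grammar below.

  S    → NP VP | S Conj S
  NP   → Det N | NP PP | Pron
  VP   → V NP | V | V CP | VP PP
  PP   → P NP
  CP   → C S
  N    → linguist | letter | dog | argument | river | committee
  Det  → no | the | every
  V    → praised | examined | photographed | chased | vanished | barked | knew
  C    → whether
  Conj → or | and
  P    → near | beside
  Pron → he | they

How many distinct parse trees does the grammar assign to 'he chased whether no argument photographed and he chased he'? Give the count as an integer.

The two bracketings:
[S [NP [Pron he]] [VP [V chased] [CP [C whether] [S [S [NP [Det no] [N argument]] [VP [V photographed]]] [Conj and] [S [NP [Pron he]] [VP [V chased] [NP [Pron he]]]]]]]]
[S [S [NP [Pron he]] [VP [V chased] [CP [C whether] [S [NP [Det no] [N argument]] [VP [V photographed]]]]]] [Conj and] [S [NP [Pron he]] [VP [V chased] [NP [Pron he]]]]]
The trees differ in how a recursive rule is bracketed over the same span.

2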